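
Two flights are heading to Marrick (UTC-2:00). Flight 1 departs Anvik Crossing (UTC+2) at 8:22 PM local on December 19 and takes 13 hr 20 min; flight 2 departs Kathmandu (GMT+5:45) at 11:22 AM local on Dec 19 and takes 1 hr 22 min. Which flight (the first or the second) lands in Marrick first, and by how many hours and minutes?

Flight 1 in UTC: 8:22 PM − 2:00 = 6:22 PM on Dec 19.
+13 hours 20 minutes → arrive 7:42 AM UTC on Dec 20.
Flight 2 in UTC: 11:22 AM − 5:45 = 5:37 AM on Dec 19.
+1 hour 22 minutes → arrive 6:59 AM UTC on Dec 19.
Flight 2 lands earlier by 24 hours 43 minutes.

the second, by 24 hours 43 minutes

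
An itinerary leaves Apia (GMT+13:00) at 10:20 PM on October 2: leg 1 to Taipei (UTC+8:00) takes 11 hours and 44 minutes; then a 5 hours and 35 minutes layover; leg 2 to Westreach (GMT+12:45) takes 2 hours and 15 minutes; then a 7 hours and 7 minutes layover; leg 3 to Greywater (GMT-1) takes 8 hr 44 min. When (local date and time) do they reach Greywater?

Convert departure to UTC: 10:20 PM − 13:00 = 9:20 AM UTC on Oct 2.
Add 11 hours and 44 minutes leg 1 → 9:04 PM UTC.
Add 5 hours 35 minutes layover in Taipei → 2:39 AM UTC (Oct 3).
Add 2 hours 15 minutes leg 2 → 4:54 AM UTC.
Add 7 hours 7 minutes layover in Westreach → 12:01 PM UTC.
Add 8 hours and 44 minutes leg 3 → 8:45 PM UTC.
Greywater is UTC−1:00, so local arrival = 8:45 PM − 1:00 = 7:45 PM on Oct 3.

7:45 PM on October 3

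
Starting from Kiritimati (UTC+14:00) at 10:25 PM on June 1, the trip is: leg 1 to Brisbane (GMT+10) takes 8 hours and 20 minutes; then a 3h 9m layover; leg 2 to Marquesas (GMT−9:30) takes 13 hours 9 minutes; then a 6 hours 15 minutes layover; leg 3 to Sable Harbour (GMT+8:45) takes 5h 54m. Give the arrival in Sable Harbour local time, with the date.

5:57 AM on Jun 3

Convert departure to UTC: 10:25 PM − 14:00 = 8:25 AM UTC on Jun 1.
Add 8 hours 20 minutes leg 1 → 4:45 PM UTC.
Add 3 hours 9 minutes layover in Brisbane → 7:54 PM UTC.
Add 13 hours 9 minutes leg 2 → 9:03 AM UTC (Jun 2).
Add 6 hours and 15 minutes layover in Marquesas → 3:18 PM UTC.
Add 5 hours 54 minutes leg 3 → 9:12 PM UTC.
Sable Harbour is UTC+8:45, so local arrival = 9:12 PM + 8:45 = 5:57 AM on Jun 3.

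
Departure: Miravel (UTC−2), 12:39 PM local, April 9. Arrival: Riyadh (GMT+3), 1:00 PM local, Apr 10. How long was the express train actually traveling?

19 hours 21 minutes

Departure in UTC: 12:39 PM + 2:00 = 2:39 PM on Apr 9.
Arrival in UTC: 1:00 PM − 3:00 = 10:00 AM on Apr 10.
Elapsed = 10:00 AM − 2:39 PM (+1 day) = 19 hours 21 minutes.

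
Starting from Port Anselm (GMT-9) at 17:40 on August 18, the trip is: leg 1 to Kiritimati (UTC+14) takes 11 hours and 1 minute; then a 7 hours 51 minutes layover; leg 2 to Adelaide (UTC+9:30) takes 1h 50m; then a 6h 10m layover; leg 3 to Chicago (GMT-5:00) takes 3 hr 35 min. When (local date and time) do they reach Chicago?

04:07 on August 20

Convert departure to UTC: 17:40 + 9:00 = 02:40 UTC on Aug 19.
Add 11 hours 1 minute leg 1 → 13:41 UTC.
Add 7 hours 51 minutes layover in Kiritimati → 21:32 UTC.
Add 1 hour 50 minutes leg 2 → 23:22 UTC.
Add 6 hours and 10 minutes layover in Adelaide → 05:32 UTC (Aug 20).
Add 3 hours and 35 minutes leg 3 → 09:07 UTC.
Chicago is UTC−5:00, so local arrival = 09:07 − 5:00 = 04:07 on Aug 20.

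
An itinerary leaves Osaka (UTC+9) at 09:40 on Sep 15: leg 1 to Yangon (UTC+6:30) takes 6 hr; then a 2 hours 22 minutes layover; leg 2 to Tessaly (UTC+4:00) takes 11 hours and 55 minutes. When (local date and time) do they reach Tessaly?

00:57 on September 16

Convert departure to UTC: 09:40 − 9:00 = 00:40 UTC on Sep 15.
Add 6 hours leg 1 → 06:40 UTC.
Add 2 hours and 22 minutes layover in Yangon → 09:02 UTC.
Add 11 hours 55 minutes leg 2 → 20:57 UTC.
Tessaly is UTC+4:00, so local arrival = 20:57 + 4:00 = 00:57 on Sep 16.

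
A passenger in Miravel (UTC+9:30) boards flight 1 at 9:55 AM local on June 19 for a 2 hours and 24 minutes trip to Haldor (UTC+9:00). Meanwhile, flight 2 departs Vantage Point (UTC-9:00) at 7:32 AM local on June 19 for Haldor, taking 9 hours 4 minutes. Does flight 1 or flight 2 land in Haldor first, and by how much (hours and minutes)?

Flight 1 in UTC: 9:55 AM − 9:30 = 12:25 AM on Jun 19.
+2 hours and 24 minutes → arrive 2:49 AM UTC on Jun 19.
Flight 2 in UTC: 7:32 AM + 9:00 = 4:32 PM on Jun 19.
+9 hours and 4 minutes → arrive 1:36 AM UTC on Jun 20.
Flight 1 lands earlier by 22 hours 47 minutes.

the first, by 22 hours 47 minutes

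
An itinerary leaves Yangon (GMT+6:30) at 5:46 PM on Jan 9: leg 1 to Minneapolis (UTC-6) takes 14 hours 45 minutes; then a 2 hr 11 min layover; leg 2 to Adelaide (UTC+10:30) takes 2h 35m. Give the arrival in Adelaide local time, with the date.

5:17 PM on Jan 10

Convert departure to UTC: 5:46 PM − 6:30 = 11:16 AM UTC on Jan 9.
Add 14 hours and 45 minutes leg 1 → 2:01 AM UTC (Jan 10).
Add 2 hours and 11 minutes layover in Minneapolis → 4:12 AM UTC.
Add 2 hours 35 minutes leg 2 → 6:47 AM UTC.
Adelaide is UTC+10:30, so local arrival = 6:47 AM + 10:30 = 5:17 PM on Jan 10.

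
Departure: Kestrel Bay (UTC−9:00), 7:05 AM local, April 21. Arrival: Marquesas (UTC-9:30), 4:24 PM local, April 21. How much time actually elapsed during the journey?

9 hours 49 minutes

Marquesas is 0:30 behind Kestrel Bay.
Clock-face elapsed time (ignoring zones) is 9 hours 19 minutes.
Actual elapsed = 9 hours 19 minutes + 0:30 = 9 hours 49 minutes.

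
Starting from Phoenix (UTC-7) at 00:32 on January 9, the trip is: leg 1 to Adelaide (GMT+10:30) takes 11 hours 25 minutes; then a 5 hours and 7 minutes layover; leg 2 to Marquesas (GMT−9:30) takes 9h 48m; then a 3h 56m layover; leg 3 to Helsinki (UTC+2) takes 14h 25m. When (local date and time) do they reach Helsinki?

Convert departure to UTC: 00:32 + 7:00 = 07:32 UTC on Jan 9.
Add 11 hours 25 minutes leg 1 → 18:57 UTC.
Add 5 hours 7 minutes layover in Adelaide → 00:04 UTC (Jan 10).
Add 9 hours 48 minutes leg 2 → 09:52 UTC.
Add 3 hours and 56 minutes layover in Marquesas → 13:48 UTC.
Add 14 hours and 25 minutes leg 3 → 04:13 UTC (Jan 11).
Helsinki is UTC+2:00, so local arrival = 04:13 + 2:00 = 06:13 on Jan 11.

06:13 on January 11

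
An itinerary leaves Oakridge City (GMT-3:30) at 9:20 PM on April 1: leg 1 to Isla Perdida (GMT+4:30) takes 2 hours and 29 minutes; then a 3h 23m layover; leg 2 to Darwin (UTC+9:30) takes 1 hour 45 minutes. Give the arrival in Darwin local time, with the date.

Convert departure to UTC: 9:20 PM + 3:30 = 12:50 AM UTC on Apr 2.
Add 2 hours and 29 minutes leg 1 → 3:19 AM UTC.
Add 3 hours 23 minutes layover in Isla Perdida → 6:42 AM UTC.
Add 1 hour 45 minutes leg 2 → 8:27 AM UTC.
Darwin is UTC+9:30, so local arrival = 8:27 AM + 9:30 = 5:57 PM on Apr 2.

5:57 PM on April 2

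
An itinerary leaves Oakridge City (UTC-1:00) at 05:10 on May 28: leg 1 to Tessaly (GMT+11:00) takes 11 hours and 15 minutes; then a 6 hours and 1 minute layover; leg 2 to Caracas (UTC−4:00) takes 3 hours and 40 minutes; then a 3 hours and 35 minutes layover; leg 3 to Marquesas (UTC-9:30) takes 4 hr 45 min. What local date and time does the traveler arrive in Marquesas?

Convert departure to UTC: 05:10 + 1:00 = 06:10 UTC on May 28.
Add 11 hours and 15 minutes leg 1 → 17:25 UTC.
Add 6 hours and 1 minute layover in Tessaly → 23:26 UTC.
Add 3 hours and 40 minutes leg 2 → 03:06 UTC (May 29).
Add 3 hours 35 minutes layover in Caracas → 06:41 UTC.
Add 4 hours and 45 minutes leg 3 → 11:26 UTC.
Marquesas is UTC−9:30, so local arrival = 11:26 − 9:30 = 01:56 on May 29.

01:56 on May 29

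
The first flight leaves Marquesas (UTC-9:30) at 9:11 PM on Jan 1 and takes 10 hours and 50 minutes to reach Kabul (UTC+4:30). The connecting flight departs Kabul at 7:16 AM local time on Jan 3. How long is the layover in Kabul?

Convert departure to UTC: 9:11 PM + 9:30 = 6:41 AM UTC on Jan 2.
Add 10 hours and 50 minutes flight time → 5:31 PM UTC.
Kabul is UTC+4:30, so local arrival = 5:31 PM + 4:30 = 10:01 PM on Jan 2.
Layover = 7:16 AM − 10:01 PM (+1 day) = 9 hours 15 minutes.

9 hours 15 minutes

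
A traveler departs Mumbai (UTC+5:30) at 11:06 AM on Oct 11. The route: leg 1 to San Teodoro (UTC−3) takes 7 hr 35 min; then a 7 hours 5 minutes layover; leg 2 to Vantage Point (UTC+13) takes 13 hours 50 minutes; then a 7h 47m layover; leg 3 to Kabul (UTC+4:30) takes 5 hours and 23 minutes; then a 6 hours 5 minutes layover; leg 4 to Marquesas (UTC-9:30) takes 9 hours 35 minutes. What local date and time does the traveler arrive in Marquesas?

5:26 AM on Oct 13

Convert departure to UTC: 11:06 AM − 5:30 = 5:36 AM UTC on Oct 11.
Add 7 hours and 35 minutes leg 1 → 1:11 PM UTC.
Add 7 hours 5 minutes layover in San Teodoro → 8:16 PM UTC.
Add 13 hours 50 minutes leg 2 → 10:06 AM UTC (Oct 12).
Add 7 hours and 47 minutes layover in Vantage Point → 5:53 PM UTC.
Add 5 hours and 23 minutes leg 3 → 11:16 PM UTC.
Add 6 hours 5 minutes layover in Kabul → 5:21 AM UTC (Oct 13).
Add 9 hours and 35 minutes leg 4 → 2:56 PM UTC.
Marquesas is UTC−9:30, so local arrival = 2:56 PM − 9:30 = 5:26 AM on Oct 13.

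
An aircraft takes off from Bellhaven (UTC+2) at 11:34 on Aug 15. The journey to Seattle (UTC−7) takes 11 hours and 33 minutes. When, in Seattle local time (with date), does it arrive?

14:07 on Aug 15

Convert departure to UTC: 11:34 − 2:00 = 09:34 UTC on Aug 15.
Add 11 hours 33 minutes travel time → 21:07 UTC.
Seattle is UTC−7:00, so local arrival = 21:07 − 7:00 = 14:07 on Aug 15.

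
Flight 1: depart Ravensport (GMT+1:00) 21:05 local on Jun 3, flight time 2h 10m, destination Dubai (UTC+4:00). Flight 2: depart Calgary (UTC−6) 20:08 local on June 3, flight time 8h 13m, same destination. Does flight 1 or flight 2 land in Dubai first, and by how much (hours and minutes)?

the first, by 12 hours 6 minutes

Flight 1 in UTC: 21:05 − 1:00 = 20:05 on Jun 3.
+2 hours and 10 minutes → arrive 22:15 UTC on Jun 3.
Flight 2 in UTC: 20:08 + 6:00 = 02:08 on Jun 4.
+8 hours 13 minutes → arrive 10:21 UTC on Jun 4.
Flight 1 lands earlier by 12 hours 6 minutes.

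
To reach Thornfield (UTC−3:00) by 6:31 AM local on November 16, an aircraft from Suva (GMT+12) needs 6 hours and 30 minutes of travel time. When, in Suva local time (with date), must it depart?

3:01 PM on Nov 16

Target arrival in UTC: 6:31 AM + 3:00 = 9:31 AM on Nov 16.
Subtract 6 hours 30 minutes → departure 3:01 AM UTC on Nov 16.
Suva is UTC+12:00: 3:01 AM + 12:00 = 3:01 PM on Nov 16.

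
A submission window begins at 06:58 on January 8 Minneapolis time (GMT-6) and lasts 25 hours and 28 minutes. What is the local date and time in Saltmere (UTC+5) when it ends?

19:26 on January 9

Convert start to UTC: 06:58 + 6:00 = 12:58 UTC on Jan 8.
Add 25 hours and 28 minutes duration → 14:26 UTC (Jan 9).
Saltmere is UTC+5:00, so local end time = 14:26 + 5:00 = 19:26 on Jan 9.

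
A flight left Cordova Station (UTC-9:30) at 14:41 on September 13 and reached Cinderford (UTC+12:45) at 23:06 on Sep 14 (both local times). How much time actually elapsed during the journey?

10 hours 10 minutes

Departure in UTC: 14:41 + 9:30 = 00:11 on Sep 14.
Arrival in UTC: 23:06 − 12:45 = 10:21 on Sep 14.
Elapsed = 10:21 − 00:11 = 10 hours 10 minutes.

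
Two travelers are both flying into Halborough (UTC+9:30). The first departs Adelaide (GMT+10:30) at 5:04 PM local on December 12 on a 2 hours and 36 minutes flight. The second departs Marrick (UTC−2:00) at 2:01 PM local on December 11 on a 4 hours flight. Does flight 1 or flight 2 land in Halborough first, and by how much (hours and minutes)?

the second, by 13 hours 9 minutes

Flight 1 in UTC: 5:04 PM − 10:30 = 6:34 AM on Dec 12.
+2 hours and 36 minutes → arrive 9:10 AM UTC on Dec 12.
Flight 2 in UTC: 2:01 PM + 2:00 = 4:01 PM on Dec 11.
+4 hours → arrive 8:01 PM UTC on Dec 11.
Flight 2 lands earlier by 13 hours 9 minutes.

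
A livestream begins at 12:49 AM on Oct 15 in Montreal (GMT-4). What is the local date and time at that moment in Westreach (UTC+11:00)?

In UTC: 12:49 AM + 4:00 = 4:49 AM on Oct 15.
Westreach is UTC+11:00: 4:49 AM + 11:00 = 3:49 PM on Oct 15.

3:49 PM on October 15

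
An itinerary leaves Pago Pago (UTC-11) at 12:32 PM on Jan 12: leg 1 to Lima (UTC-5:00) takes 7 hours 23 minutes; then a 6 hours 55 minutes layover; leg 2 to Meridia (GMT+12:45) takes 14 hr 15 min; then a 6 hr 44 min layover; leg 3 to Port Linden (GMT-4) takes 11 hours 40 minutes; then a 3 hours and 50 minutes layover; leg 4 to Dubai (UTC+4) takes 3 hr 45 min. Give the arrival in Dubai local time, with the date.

Convert departure to UTC: 12:32 PM + 11:00 = 11:32 PM UTC on Jan 12.
Add 7 hours 23 minutes leg 1 → 6:55 AM UTC (Jan 13).
Add 6 hours 55 minutes layover in Lima → 1:50 PM UTC.
Add 14 hours and 15 minutes leg 2 → 4:05 AM UTC (Jan 14).
Add 6 hours 44 minutes layover in Meridia → 10:49 AM UTC.
Add 11 hours 40 minutes leg 3 → 10:29 PM UTC.
Add 3 hours and 50 minutes layover in Port Linden → 2:19 AM UTC (Jan 15).
Add 3 hours and 45 minutes leg 4 → 6:04 AM UTC.
Dubai is UTC+4:00, so local arrival = 6:04 AM + 4:00 = 10:04 AM on Jan 15.

10:04 AM on January 15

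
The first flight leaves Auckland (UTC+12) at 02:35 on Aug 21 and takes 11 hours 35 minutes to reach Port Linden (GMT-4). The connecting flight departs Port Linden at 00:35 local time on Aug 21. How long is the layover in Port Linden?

Convert departure to UTC: 02:35 − 12:00 = 14:35 UTC on Aug 20.
Add 11 hours and 35 minutes flight time → 02:10 UTC (Aug 21).
Port Linden is UTC−4:00, so local arrival = 02:10 − 4:00 = 22:10 on Aug 20.
Layover = 00:35 − 22:10 (+1 day) = 2 hours 25 minutes.

2 hours 25 minutes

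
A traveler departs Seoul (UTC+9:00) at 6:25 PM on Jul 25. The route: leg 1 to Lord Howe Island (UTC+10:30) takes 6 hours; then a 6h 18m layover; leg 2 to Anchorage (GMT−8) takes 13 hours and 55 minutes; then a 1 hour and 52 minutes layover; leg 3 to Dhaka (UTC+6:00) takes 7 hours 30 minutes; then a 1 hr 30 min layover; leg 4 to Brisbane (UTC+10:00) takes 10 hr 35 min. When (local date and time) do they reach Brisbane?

Convert departure to UTC: 6:25 PM − 9:00 = 9:25 AM UTC on Jul 25.
Add 6 hours leg 1 → 3:25 PM UTC.
Add 6 hours and 18 minutes layover in Lord Howe Island → 9:43 PM UTC.
Add 13 hours and 55 minutes leg 2 → 11:38 AM UTC (Jul 26).
Add 1 hour and 52 minutes layover in Anchorage → 1:30 PM UTC.
Add 7 hours and 30 minutes leg 3 → 9:00 PM UTC.
Add 1 hour 30 minutes layover in Dhaka → 10:30 PM UTC.
Add 10 hours and 35 minutes leg 4 → 9:05 AM UTC (Jul 27).
Brisbane is UTC+10:00, so local arrival = 9:05 AM + 10:00 = 7:05 PM on Jul 27.

7:05 PM on July 27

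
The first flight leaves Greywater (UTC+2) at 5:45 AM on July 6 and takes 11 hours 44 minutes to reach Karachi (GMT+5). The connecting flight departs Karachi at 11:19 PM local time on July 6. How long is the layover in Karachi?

Convert departure to UTC: 5:45 AM − 2:00 = 3:45 AM UTC on Jul 6.
Add 11 hours and 44 minutes flight time → 3:29 PM UTC.
Karachi is UTC+5:00, so local arrival = 3:29 PM + 5:00 = 8:29 PM on Jul 6.
Layover = 11:19 PM − 8:29 PM = 2 hours 50 minutes.

2 hours 50 minutes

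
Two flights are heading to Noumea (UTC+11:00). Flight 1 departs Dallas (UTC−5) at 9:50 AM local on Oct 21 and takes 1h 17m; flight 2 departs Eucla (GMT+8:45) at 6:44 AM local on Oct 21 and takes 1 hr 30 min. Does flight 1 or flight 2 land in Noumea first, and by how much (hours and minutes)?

the second, by 16 hours 38 minutes

Flight 1 in UTC: 9:50 AM + 5:00 = 2:50 PM on Oct 21.
+1 hour and 17 minutes → arrive 4:07 PM UTC on Oct 21.
Flight 2 in UTC: 6:44 AM − 8:45 = 9:59 PM on Oct 20.
+1 hour 30 minutes → arrive 11:29 PM UTC on Oct 20.
Flight 2 lands earlier by 16 hours 38 minutes.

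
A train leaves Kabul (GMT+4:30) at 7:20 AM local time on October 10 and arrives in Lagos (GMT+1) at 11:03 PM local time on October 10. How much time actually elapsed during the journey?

Departure in UTC: 7:20 AM − 4:30 = 2:50 AM on Oct 10.
Arrival in UTC: 11:03 PM − 1:00 = 10:03 PM on Oct 10.
Elapsed = 10:03 PM − 2:50 AM = 19 hours 13 minutes.

19 hours 13 minutes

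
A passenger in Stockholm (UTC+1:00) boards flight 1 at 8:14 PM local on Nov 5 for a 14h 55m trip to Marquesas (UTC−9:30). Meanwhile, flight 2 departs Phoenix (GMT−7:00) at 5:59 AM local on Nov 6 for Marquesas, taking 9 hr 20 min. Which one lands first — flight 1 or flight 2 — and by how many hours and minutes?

the first, by 12 hours 10 minutes

Flight 1 in UTC: 8:14 PM − 1:00 = 7:14 PM on Nov 5.
+14 hours 55 minutes → arrive 10:09 AM UTC on Nov 6.
Flight 2 in UTC: 5:59 AM + 7:00 = 12:59 PM on Nov 6.
+9 hours and 20 minutes → arrive 10:19 PM UTC on Nov 6.
Flight 1 lands earlier by 12 hours 10 minutes.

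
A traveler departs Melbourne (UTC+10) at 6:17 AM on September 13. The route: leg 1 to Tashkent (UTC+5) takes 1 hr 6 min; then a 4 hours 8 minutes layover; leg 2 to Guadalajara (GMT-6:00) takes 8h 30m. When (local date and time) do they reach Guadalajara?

Convert departure to UTC: 6:17 AM − 10:00 = 8:17 PM UTC on Sep 12.
Add 1 hour and 6 minutes leg 1 → 9:23 PM UTC.
Add 4 hours and 8 minutes layover in Tashkent → 1:31 AM UTC (Sep 13).
Add 8 hours and 30 minutes leg 2 → 10:01 AM UTC.
Guadalajara is UTC−6:00, so local arrival = 10:01 AM − 6:00 = 4:01 AM on Sep 13.

4:01 AM on September 13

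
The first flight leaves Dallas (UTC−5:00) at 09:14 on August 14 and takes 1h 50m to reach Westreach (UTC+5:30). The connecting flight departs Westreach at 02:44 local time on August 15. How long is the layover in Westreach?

Convert departure to UTC: 09:14 + 5:00 = 14:14 UTC on Aug 14.
Add 1 hour 50 minutes flight time → 16:04 UTC.
Westreach is UTC+5:30, so local arrival = 16:04 + 5:30 = 21:34 on Aug 14.
Layover = 02:44 − 21:34 (+1 day) = 5 hours 10 minutes.

5 hours 10 minutes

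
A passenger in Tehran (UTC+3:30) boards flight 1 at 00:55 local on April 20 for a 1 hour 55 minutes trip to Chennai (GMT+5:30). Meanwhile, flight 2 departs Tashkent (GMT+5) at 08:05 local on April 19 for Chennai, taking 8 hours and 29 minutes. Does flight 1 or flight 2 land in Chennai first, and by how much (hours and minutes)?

the second, by 11 hours 46 minutes

Flight 1 in UTC: 00:55 − 3:30 = 21:25 on Apr 19.
+1 hour and 55 minutes → arrive 23:20 UTC on Apr 19.
Flight 2 in UTC: 08:05 − 5:00 = 03:05 on Apr 19.
+8 hours and 29 minutes → arrive 11:34 UTC on Apr 19.
Flight 2 lands earlier by 11 hours 46 minutes.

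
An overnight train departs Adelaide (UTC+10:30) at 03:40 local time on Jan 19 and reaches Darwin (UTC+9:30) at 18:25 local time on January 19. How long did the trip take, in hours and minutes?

Departure in UTC: 03:40 − 10:30 = 17:10 on Jan 18.
Arrival in UTC: 18:25 − 9:30 = 08:55 on Jan 19.
Elapsed = 08:55 − 17:10 (+1 day) = 15 hours 45 minutes.

15 hours 45 minutes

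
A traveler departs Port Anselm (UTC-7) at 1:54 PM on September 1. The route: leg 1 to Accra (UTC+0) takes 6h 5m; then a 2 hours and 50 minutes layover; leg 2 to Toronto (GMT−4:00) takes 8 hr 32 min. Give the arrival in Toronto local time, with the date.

10:21 AM on September 2

Convert departure to UTC: 1:54 PM + 7:00 = 8:54 PM UTC on Sep 1.
Add 6 hours 5 minutes leg 1 → 2:59 AM UTC (Sep 2).
Add 2 hours and 50 minutes layover in Accra → 5:49 AM UTC.
Add 8 hours and 32 minutes leg 2 → 2:21 PM UTC.
Toronto is UTC−4:00, so local arrival = 2:21 PM − 4:00 = 10:21 AM on Sep 2.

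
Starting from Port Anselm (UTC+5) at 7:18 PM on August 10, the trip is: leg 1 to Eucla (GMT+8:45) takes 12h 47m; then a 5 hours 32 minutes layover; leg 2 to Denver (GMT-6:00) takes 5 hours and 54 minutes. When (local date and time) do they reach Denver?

Convert departure to UTC: 7:18 PM − 5:00 = 2:18 PM UTC on Aug 10.
Add 12 hours and 47 minutes leg 1 → 3:05 AM UTC (Aug 11).
Add 5 hours and 32 minutes layover in Eucla → 8:37 AM UTC.
Add 5 hours and 54 minutes leg 2 → 2:31 PM UTC.
Denver is UTC−6:00, so local arrival = 2:31 PM − 6:00 = 8:31 AM on Aug 11.

8:31 AM on August 11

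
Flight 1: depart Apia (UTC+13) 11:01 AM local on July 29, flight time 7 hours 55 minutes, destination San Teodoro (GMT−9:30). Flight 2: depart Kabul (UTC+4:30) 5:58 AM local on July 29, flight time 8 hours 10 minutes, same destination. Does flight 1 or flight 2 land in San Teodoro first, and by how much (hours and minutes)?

the first, by 3 hours 42 minutes

Flight 1 in UTC: 11:01 AM − 13:00 = 10:01 PM on Jul 28.
+7 hours 55 minutes → arrive 5:56 AM UTC on Jul 29.
Flight 2 in UTC: 5:58 AM − 4:30 = 1:28 AM on Jul 29.
+8 hours 10 minutes → arrive 9:38 AM UTC on Jul 29.
Flight 1 lands earlier by 3 hours 42 minutes.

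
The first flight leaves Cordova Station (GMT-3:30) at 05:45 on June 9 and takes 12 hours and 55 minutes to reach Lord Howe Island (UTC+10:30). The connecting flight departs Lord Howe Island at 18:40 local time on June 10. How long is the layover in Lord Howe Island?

10 hours

Convert departure to UTC: 05:45 + 3:30 = 09:15 UTC on Jun 9.
Add 12 hours and 55 minutes flight time → 22:10 UTC.
Lord Howe Island is UTC+10:30, so local arrival = 22:10 + 10:30 = 08:40 on Jun 10.
Layover = 18:40 − 08:40 = 10 hours.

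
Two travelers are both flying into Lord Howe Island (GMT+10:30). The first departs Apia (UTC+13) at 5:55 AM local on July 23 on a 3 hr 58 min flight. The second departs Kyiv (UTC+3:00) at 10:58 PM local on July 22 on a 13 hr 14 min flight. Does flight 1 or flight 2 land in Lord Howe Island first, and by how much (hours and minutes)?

Flight 1 in UTC: 5:55 AM − 13:00 = 4:55 PM on Jul 22.
+3 hours 58 minutes → arrive 8:53 PM UTC on Jul 22.
Flight 2 in UTC: 10:58 PM − 3:00 = 7:58 PM on Jul 22.
+13 hours and 14 minutes → arrive 9:12 AM UTC on Jul 23.
Flight 1 lands earlier by 12 hours 19 minutes.

the first, by 12 hours 19 minutes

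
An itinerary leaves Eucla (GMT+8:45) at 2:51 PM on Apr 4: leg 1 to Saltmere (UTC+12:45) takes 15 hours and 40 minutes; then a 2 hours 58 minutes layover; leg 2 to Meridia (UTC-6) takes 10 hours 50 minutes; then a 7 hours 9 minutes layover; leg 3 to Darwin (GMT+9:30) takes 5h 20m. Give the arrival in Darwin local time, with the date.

Convert departure to UTC: 2:51 PM − 8:45 = 6:06 AM UTC on Apr 4.
Add 15 hours 40 minutes leg 1 → 9:46 PM UTC.
Add 2 hours 58 minutes layover in Saltmere → 12:44 AM UTC (Apr 5).
Add 10 hours 50 minutes leg 2 → 11:34 AM UTC.
Add 7 hours 9 minutes layover in Meridia → 6:43 PM UTC.
Add 5 hours 20 minutes leg 3 → 12:03 AM UTC (Apr 6).
Darwin is UTC+9:30, so local arrival = 12:03 AM + 9:30 = 9:33 AM on Apr 6.

9:33 AM on April 6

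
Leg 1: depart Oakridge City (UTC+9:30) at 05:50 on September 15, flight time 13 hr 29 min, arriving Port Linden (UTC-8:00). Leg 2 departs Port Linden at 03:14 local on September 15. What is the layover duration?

Convert departure to UTC: 05:50 − 9:30 = 20:20 UTC on Sep 14.
Add 13 hours and 29 minutes flight time → 09:49 UTC (Sep 15).
Port Linden is UTC−8:00, so local arrival = 09:49 − 8:00 = 01:49 on Sep 15.
Layover = 03:14 − 01:49 = 1 hour 25 minutes.

1 hour 25 minutes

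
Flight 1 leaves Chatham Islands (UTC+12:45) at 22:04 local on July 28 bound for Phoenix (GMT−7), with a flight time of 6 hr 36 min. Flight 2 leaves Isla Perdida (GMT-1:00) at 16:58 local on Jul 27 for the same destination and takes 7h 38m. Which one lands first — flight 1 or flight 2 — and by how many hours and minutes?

Flight 1 in UTC: 22:04 − 12:45 = 09:19 on Jul 28.
+6 hours 36 minutes → arrive 15:55 UTC on Jul 28.
Flight 2 in UTC: 16:58 + 1:00 = 17:58 on Jul 27.
+7 hours and 38 minutes → arrive 01:36 UTC on Jul 28.
Flight 2 lands earlier by 14 hours 19 minutes.

the second, by 14 hours 19 minutes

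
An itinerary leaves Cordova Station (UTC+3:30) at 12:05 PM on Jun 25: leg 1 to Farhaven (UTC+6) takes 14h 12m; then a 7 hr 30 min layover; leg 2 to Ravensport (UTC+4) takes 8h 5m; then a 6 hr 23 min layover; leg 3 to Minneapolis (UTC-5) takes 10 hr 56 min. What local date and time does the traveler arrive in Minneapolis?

2:41 AM on June 27

Convert departure to UTC: 12:05 PM − 3:30 = 8:35 AM UTC on Jun 25.
Add 14 hours and 12 minutes leg 1 → 10:47 PM UTC.
Add 7 hours 30 minutes layover in Farhaven → 6:17 AM UTC (Jun 26).
Add 8 hours and 5 minutes leg 2 → 2:22 PM UTC.
Add 6 hours 23 minutes layover in Ravensport → 8:45 PM UTC.
Add 10 hours and 56 minutes leg 3 → 7:41 AM UTC (Jun 27).
Minneapolis is UTC−5:00, so local arrival = 7:41 AM − 5:00 = 2:41 AM on Jun 27.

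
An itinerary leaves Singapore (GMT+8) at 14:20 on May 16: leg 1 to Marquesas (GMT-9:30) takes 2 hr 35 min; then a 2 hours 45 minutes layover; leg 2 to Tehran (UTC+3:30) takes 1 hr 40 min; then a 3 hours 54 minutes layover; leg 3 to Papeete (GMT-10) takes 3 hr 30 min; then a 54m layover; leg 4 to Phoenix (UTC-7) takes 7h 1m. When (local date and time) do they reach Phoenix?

21:39 on May 16

Convert departure to UTC: 14:20 − 8:00 = 06:20 UTC on May 16.
Add 2 hours and 35 minutes leg 1 → 08:55 UTC.
Add 2 hours 45 minutes layover in Marquesas → 11:40 UTC.
Add 1 hour and 40 minutes leg 2 → 13:20 UTC.
Add 3 hours 54 minutes layover in Tehran → 17:14 UTC.
Add 3 hours 30 minutes leg 3 → 20:44 UTC.
Add 54 minutes layover in Papeete → 21:38 UTC.
Add 7 hours and 1 minute leg 4 → 04:39 UTC (May 17).
Phoenix is UTC−7:00, so local arrival = 04:39 − 7:00 = 21:39 on May 16.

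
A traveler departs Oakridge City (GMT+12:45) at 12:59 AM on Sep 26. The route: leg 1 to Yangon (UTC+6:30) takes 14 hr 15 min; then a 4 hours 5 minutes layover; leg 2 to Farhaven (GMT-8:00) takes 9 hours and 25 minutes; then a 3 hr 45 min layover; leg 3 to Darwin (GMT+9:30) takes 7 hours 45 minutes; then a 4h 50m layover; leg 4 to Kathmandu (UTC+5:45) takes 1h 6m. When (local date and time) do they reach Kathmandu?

3:10 PM on September 27

Convert departure to UTC: 12:59 AM − 12:45 = 12:14 PM UTC on Sep 25.
Add 14 hours and 15 minutes leg 1 → 2:29 AM UTC (Sep 26).
Add 4 hours and 5 minutes layover in Yangon → 6:34 AM UTC.
Add 9 hours 25 minutes leg 2 → 3:59 PM UTC.
Add 3 hours 45 minutes layover in Farhaven → 7:44 PM UTC.
Add 7 hours and 45 minutes leg 3 → 3:29 AM UTC (Sep 27).
Add 4 hours 50 minutes layover in Darwin → 8:19 AM UTC.
Add 1 hour 6 minutes leg 4 → 9:25 AM UTC.
Kathmandu is UTC+5:45, so local arrival = 9:25 AM + 5:45 = 3:10 PM on Sep 27.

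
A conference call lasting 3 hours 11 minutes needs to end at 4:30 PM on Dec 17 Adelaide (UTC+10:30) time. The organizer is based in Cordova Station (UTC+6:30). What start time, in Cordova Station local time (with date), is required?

Target end time in UTC: 4:30 PM − 10:30 = 6:00 AM on Dec 17.
Subtract 3 hours and 11 minutes → start 2:49 AM UTC on Dec 17.
Cordova Station is UTC+6:30: 2:49 AM + 6:30 = 9:19 AM on Dec 17.

9:19 AM on Dec 17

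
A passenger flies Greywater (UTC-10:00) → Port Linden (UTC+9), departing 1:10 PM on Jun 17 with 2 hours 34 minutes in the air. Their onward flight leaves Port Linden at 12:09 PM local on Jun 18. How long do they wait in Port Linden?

Convert departure to UTC: 1:10 PM + 10:00 = 11:10 PM UTC on Jun 17.
Add 2 hours 34 minutes flight time → 1:44 AM UTC (Jun 18).
Port Linden is UTC+9:00, so local arrival = 1:44 AM + 9:00 = 10:44 AM on Jun 18.
Layover = 12:09 PM − 10:44 AM = 1 hour 25 minutes.

1 hour 25 minutes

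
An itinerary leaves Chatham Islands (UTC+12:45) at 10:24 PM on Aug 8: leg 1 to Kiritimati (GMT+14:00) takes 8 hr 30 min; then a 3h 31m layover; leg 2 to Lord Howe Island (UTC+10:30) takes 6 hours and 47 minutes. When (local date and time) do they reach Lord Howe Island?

Convert departure to UTC: 10:24 PM − 12:45 = 9:39 AM UTC on Aug 8.
Add 8 hours 30 minutes leg 1 → 6:09 PM UTC.
Add 3 hours 31 minutes layover in Kiritimati → 9:40 PM UTC.
Add 6 hours 47 minutes leg 2 → 4:27 AM UTC (Aug 9).
Lord Howe Island is UTC+10:30, so local arrival = 4:27 AM + 10:30 = 2:57 PM on Aug 9.

2:57 PM on August 9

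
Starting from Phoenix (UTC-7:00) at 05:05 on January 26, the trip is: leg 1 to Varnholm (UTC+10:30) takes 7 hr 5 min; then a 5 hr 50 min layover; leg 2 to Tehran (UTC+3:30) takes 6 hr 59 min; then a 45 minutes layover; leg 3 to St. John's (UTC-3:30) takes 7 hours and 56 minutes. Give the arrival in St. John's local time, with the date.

Convert departure to UTC: 05:05 + 7:00 = 12:05 UTC on Jan 26.
Add 7 hours and 5 minutes leg 1 → 19:10 UTC.
Add 5 hours 50 minutes layover in Varnholm → 01:00 UTC (Jan 27).
Add 6 hours 59 minutes leg 2 → 07:59 UTC.
Add 45 minutes layover in Tehran → 08:44 UTC.
Add 7 hours 56 minutes leg 3 → 16:40 UTC.
St. John's is UTC−3:30, so local arrival = 16:40 − 3:30 = 13:10 on Jan 27.

13:10 on Jan 27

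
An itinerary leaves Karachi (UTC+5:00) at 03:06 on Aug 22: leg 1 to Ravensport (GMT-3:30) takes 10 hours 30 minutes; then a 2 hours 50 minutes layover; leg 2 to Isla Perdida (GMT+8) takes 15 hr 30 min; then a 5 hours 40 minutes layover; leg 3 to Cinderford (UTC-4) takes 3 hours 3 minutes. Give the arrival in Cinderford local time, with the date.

07:39 on August 23

Convert departure to UTC: 03:06 − 5:00 = 22:06 UTC on Aug 21.
Add 10 hours 30 minutes leg 1 → 08:36 UTC (Aug 22).
Add 2 hours and 50 minutes layover in Ravensport → 11:26 UTC.
Add 15 hours and 30 minutes leg 2 → 02:56 UTC (Aug 23).
Add 5 hours and 40 minutes layover in Isla Perdida → 08:36 UTC.
Add 3 hours 3 minutes leg 3 → 11:39 UTC.
Cinderford is UTC−4:00, so local arrival = 11:39 − 4:00 = 07:39 on Aug 23.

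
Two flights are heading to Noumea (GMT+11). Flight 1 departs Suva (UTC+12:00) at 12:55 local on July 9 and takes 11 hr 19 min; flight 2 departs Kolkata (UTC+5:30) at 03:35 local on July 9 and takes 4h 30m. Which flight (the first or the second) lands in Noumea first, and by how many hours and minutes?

Flight 1 in UTC: 12:55 − 12:00 = 00:55 on Jul 9.
+11 hours 19 minutes → arrive 12:14 UTC on Jul 9.
Flight 2 in UTC: 03:35 − 5:30 = 22:05 on Jul 8.
+4 hours and 30 minutes → arrive 02:35 UTC on Jul 9.
Flight 2 lands earlier by 9 hours 39 minutes.

the second, by 9 hours 39 minutes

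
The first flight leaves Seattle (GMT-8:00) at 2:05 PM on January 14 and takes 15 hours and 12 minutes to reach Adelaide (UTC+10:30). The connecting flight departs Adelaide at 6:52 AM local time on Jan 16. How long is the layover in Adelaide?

7 hours 5 minutes

Convert departure to UTC: 2:05 PM + 8:00 = 10:05 PM UTC on Jan 14.
Add 15 hours and 12 minutes flight time → 1:17 PM UTC (Jan 15).
Adelaide is UTC+10:30, so local arrival = 1:17 PM + 10:30 = 11:47 PM on Jan 15.
Layover = 6:52 AM − 11:47 PM (+1 day) = 7 hours 5 minutes.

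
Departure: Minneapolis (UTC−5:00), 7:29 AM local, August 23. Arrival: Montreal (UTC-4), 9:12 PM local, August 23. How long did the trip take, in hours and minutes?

12 hours 43 minutes

Montreal is 1:00 ahead of Minneapolis.
Clock-face elapsed time (ignoring zones) is 13 hours 43 minutes.
Actual elapsed = 13 hours 43 minutes − 1:00 = 12 hours 43 minutes.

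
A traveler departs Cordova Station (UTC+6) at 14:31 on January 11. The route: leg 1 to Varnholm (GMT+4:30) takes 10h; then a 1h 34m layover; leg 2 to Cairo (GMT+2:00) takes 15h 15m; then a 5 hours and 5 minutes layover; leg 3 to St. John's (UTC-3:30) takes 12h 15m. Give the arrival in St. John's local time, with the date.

01:10 on January 13

Convert departure to UTC: 14:31 − 6:00 = 08:31 UTC on Jan 11.
Add 10 hours leg 1 → 18:31 UTC.
Add 1 hour 34 minutes layover in Varnholm → 20:05 UTC.
Add 15 hours and 15 minutes leg 2 → 11:20 UTC (Jan 12).
Add 5 hours and 5 minutes layover in Cairo → 16:25 UTC.
Add 12 hours and 15 minutes leg 3 → 04:40 UTC (Jan 13).
St. John's is UTC−3:30, so local arrival = 04:40 − 3:30 = 01:10 on Jan 13.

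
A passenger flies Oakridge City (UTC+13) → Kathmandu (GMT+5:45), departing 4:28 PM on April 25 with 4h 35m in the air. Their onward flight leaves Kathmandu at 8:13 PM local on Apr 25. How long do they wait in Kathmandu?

Convert departure to UTC: 4:28 PM − 13:00 = 3:28 AM UTC on Apr 25.
Add 4 hours 35 minutes flight time → 8:03 AM UTC.
Kathmandu is UTC+5:45, so local arrival = 8:03 AM + 5:45 = 1:48 PM on Apr 25.
Layover = 8:13 PM − 1:48 PM = 6 hours 25 minutes.

6 hours 25 minutes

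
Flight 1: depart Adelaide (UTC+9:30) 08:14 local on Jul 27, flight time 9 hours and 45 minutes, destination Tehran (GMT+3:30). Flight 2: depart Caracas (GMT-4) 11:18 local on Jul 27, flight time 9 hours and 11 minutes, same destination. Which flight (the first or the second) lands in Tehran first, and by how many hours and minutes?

the first, by 16 hours

Flight 1 in UTC: 08:14 − 9:30 = 22:44 on Jul 26.
+9 hours and 45 minutes → arrive 08:29 UTC on Jul 27.
Flight 2 in UTC: 11:18 + 4:00 = 15:18 on Jul 27.
+9 hours and 11 minutes → arrive 00:29 UTC on Jul 28.
Flight 1 lands earlier by 16 hours.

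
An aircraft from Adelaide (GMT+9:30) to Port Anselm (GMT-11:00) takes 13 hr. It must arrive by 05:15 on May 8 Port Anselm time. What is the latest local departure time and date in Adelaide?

12:45 on May 8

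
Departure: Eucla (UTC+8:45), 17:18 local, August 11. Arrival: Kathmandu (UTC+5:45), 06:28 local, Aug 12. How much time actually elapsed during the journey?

Departure in UTC: 17:18 − 8:45 = 08:33 on Aug 11.
Arrival in UTC: 06:28 − 5:45 = 00:43 on Aug 12.
Elapsed = 00:43 − 08:33 (+1 day) = 16 hours 10 minutes.

16 hours 10 minutes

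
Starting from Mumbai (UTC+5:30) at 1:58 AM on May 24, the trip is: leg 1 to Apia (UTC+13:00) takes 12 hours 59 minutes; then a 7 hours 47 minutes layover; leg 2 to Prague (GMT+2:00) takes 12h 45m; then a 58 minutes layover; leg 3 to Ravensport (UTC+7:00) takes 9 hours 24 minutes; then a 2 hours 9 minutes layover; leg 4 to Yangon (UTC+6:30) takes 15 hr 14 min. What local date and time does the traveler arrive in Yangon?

4:14 PM on May 26

Convert departure to UTC: 1:58 AM − 5:30 = 8:28 PM UTC on May 23.
Add 12 hours and 59 minutes leg 1 → 9:27 AM UTC (May 24).
Add 7 hours and 47 minutes layover in Apia → 5:14 PM UTC.
Add 12 hours and 45 minutes leg 2 → 5:59 AM UTC (May 25).
Add 58 minutes layover in Prague → 6:57 AM UTC.
Add 9 hours and 24 minutes leg 3 → 4:21 PM UTC.
Add 2 hours 9 minutes layover in Ravensport → 6:30 PM UTC.
Add 15 hours and 14 minutes leg 4 → 9:44 AM UTC (May 26).
Yangon is UTC+6:30, so local arrival = 9:44 AM + 6:30 = 4:14 PM on May 26.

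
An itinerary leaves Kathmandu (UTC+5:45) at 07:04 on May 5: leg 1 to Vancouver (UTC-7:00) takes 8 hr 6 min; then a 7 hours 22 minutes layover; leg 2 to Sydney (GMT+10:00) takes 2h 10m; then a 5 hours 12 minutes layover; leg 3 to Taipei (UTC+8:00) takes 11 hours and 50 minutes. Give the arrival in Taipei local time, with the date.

Convert departure to UTC: 07:04 − 5:45 = 01:19 UTC on May 5.
Add 8 hours and 6 minutes leg 1 → 09:25 UTC.
Add 7 hours and 22 minutes layover in Vancouver → 16:47 UTC.
Add 2 hours 10 minutes leg 2 → 18:57 UTC.
Add 5 hours and 12 minutes layover in Sydney → 00:09 UTC (May 6).
Add 11 hours and 50 minutes leg 3 → 11:59 UTC.
Taipei is UTC+8:00, so local arrival = 11:59 + 8:00 = 19:59 on May 6.

19:59 on May 6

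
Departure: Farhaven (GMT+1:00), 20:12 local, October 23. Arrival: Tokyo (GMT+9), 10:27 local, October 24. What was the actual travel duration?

6 hours 15 minutes

Tokyo is 8:00 ahead of Farhaven.
Clock-face elapsed time (ignoring zones) is 14 hours 15 minutes.
Actual elapsed = 14 hours 15 minutes − 8:00 = 6 hours 15 minutes.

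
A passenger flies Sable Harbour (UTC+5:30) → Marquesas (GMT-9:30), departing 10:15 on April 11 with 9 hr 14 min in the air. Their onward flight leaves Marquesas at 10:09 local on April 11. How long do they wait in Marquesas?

5 hours 40 minutes

Convert departure to UTC: 10:15 − 5:30 = 04:45 UTC on Apr 11.
Add 9 hours 14 minutes flight time → 13:59 UTC.
Marquesas is UTC−9:30, so local arrival = 13:59 − 9:30 = 04:29 on Apr 11.
Layover = 10:09 − 04:29 = 5 hours 40 minutes.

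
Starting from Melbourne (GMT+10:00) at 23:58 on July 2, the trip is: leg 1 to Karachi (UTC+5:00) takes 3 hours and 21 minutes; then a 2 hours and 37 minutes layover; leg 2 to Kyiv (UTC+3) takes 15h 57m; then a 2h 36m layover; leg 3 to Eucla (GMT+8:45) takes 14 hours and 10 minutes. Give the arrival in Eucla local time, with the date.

13:24 on July 4

Convert departure to UTC: 23:58 − 10:00 = 13:58 UTC on Jul 2.
Add 3 hours and 21 minutes leg 1 → 17:19 UTC.
Add 2 hours 37 minutes layover in Karachi → 19:56 UTC.
Add 15 hours 57 minutes leg 2 → 11:53 UTC (Jul 3).
Add 2 hours and 36 minutes layover in Kyiv → 14:29 UTC.
Add 14 hours 10 minutes leg 3 → 04:39 UTC (Jul 4).
Eucla is UTC+8:45, so local arrival = 04:39 + 8:45 = 13:24 on Jul 4.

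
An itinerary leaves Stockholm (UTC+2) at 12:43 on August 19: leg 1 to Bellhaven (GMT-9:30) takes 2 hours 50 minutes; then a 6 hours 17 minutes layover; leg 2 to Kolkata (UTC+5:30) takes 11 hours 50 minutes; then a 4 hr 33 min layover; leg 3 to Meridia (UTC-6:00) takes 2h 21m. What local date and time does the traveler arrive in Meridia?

08:34 on August 20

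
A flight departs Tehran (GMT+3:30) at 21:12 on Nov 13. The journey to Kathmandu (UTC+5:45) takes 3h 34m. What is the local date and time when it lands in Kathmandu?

03:01 on November 14

Kathmandu is 2:15 ahead of Tehran.
After 3 hours 34 minutes it is 00:46 (Nov 14) in Tehran.
Shift by the zone difference: 00:46 + 2:15 = 03:01 on Nov 14 in Kathmandu.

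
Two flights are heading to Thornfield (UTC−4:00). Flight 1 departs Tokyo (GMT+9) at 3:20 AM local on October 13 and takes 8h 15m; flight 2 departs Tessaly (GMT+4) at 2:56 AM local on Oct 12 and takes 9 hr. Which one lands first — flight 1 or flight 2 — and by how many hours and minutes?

the second, by 18 hours 39 minutes

Flight 1 in UTC: 3:20 AM − 9:00 = 6:20 PM on Oct 12.
+8 hours 15 minutes → arrive 2:35 AM UTC on Oct 13.
Flight 2 in UTC: 2:56 AM − 4:00 = 10:56 PM on Oct 11.
+9 hours → arrive 7:56 AM UTC on Oct 12.
Flight 2 lands earlier by 18 hours 39 minutes.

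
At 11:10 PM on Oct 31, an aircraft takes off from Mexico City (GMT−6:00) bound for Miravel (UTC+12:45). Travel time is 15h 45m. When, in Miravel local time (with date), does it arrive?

9:40 AM on November 2

Miravel is 18:45 ahead of Mexico City.
After 15 hours and 45 minutes it is 2:55 PM (Nov 1) in Mexico City.
Shift by the zone difference: 2:55 PM + 18:45 = 9:40 AM on Nov 2 in Miravel.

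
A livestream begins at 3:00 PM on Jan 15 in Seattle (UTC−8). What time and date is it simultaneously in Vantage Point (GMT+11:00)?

Vantage Point is 19:00 ahead of Seattle.
Shift by the zone difference: 3:00 PM + 19:00 = 10:00 AM on Jan 16 in Vantage Point.

10:00 AM on January 16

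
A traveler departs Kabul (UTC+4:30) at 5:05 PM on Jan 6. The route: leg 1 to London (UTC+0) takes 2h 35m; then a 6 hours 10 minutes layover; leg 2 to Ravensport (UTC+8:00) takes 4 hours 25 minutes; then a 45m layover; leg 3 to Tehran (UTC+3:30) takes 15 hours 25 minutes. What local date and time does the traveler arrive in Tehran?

9:25 PM on January 7

Convert departure to UTC: 5:05 PM − 4:30 = 12:35 PM UTC on Jan 6.
Add 2 hours and 35 minutes leg 1 → 3:10 PM UTC.
Add 6 hours and 10 minutes layover in London → 9:20 PM UTC.
Add 4 hours 25 minutes leg 2 → 1:45 AM UTC (Jan 7).
Add 45 minutes layover in Ravensport → 2:30 AM UTC.
Add 15 hours and 25 minutes leg 3 → 5:55 PM UTC.
Tehran is UTC+3:30, so local arrival = 5:55 PM + 3:30 = 9:25 PM on Jan 7.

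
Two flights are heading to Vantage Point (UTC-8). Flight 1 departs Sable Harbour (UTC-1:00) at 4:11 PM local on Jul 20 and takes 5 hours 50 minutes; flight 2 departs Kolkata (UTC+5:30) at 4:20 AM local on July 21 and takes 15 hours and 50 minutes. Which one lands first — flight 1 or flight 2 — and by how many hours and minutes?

Flight 1 in UTC: 4:11 PM + 1:00 = 5:11 PM on Jul 20.
+5 hours and 50 minutes → arrive 11:01 PM UTC on Jul 20.
Flight 2 in UTC: 4:20 AM − 5:30 = 10:50 PM on Jul 20.
+15 hours 50 minutes → arrive 2:40 PM UTC on Jul 21.
Flight 1 lands earlier by 15 hours 39 minutes.

the first, by 15 hours 39 minutes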